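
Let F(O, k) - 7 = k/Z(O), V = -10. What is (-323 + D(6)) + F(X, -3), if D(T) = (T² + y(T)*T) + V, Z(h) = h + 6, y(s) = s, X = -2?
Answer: -1019/4 ≈ -254.75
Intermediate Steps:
Z(h) = 6 + h
D(T) = -10 + 2*T² (D(T) = (T² + T*T) - 10 = (T² + T²) - 10 = 2*T² - 10 = -10 + 2*T²)
F(O, k) = 7 + k/(6 + O)
(-323 + D(6)) + F(X, -3) = (-323 + (-10 + 2*6²)) + (42 - 3 + 7*(-2))/(6 - 2) = (-323 + (-10 + 2*36)) + (42 - 3 - 14)/4 = (-323 + (-10 + 72)) + (¼)*25 = (-323 + 62) + 25/4 = -261 + 25/4 = -1019/4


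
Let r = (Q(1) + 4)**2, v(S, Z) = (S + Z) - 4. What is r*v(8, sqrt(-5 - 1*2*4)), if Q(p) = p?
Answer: 100 + 25*I*sqrt(13) ≈ 100.0 + 90.139*I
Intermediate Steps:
v(S, Z) = -4 + S + Z
r = 25 (r = (1 + 4)**2 = 5**2 = 25)
r*v(8, sqrt(-5 - 1*2*4)) = 25*(-4 + 8 + sqrt(-5 - 1*2*4)) = 25*(-4 + 8 + sqrt(-5 - 2*4)) = 25*(-4 + 8 + sqrt(-5 - 8)) = 25*(-4 + 8 + sqrt(-13)) = 25*(-4 + 8 + I*sqrt(13)) = 25*(4 + I*sqrt(13)) = 100 + 25*I*sqrt(13)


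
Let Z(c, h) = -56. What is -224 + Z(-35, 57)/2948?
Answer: -165102/737 ≈ -224.02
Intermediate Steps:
-224 + Z(-35, 57)/2948 = -224 - 56/2948 = -224 - 56*1/2948 = -224 - 14/737 = -165102/737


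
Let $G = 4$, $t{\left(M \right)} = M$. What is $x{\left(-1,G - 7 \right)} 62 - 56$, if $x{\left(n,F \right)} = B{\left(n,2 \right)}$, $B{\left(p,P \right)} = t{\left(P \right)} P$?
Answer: $192$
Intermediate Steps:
$B{\left(p,P \right)} = P^{2}$ ($B{\left(p,P \right)} = P P = P^{2}$)
$x{\left(n,F \right)} = 4$ ($x{\left(n,F \right)} = 2^{2} = 4$)
$x{\left(-1,G - 7 \right)} 62 - 56 = 4 \cdot 62 - 56 = 248 - 56 = 192$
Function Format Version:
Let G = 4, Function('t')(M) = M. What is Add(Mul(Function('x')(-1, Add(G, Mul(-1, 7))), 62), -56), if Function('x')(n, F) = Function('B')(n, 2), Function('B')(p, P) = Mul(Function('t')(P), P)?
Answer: 192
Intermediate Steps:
Function('B')(p, P) = Pow(P, 2) (Function('B')(p, P) = Mul(P, P) = Pow(P, 2))
Function('x')(n, F) = 4 (Function('x')(n, F) = Pow(2, 2) = 4)
Add(Mul(Function('x')(-1, Add(G, Mul(-1, 7))), 62), -56) = Add(Mul(4, 62), -56) = Add(248, -56) = 192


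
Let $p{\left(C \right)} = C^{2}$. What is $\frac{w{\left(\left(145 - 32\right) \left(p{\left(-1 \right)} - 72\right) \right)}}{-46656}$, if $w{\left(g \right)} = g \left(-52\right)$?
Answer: $- \frac{104299}{11664} \approx -8.942$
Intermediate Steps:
$w{\left(g \right)} = - 52 g$
$\frac{w{\left(\left(145 - 32\right) \left(p{\left(-1 \right)} - 72\right) \right)}}{-46656} = \frac{\left(-52\right) \left(145 - 32\right) \left(\left(-1\right)^{2} - 72\right)}{-46656} = - 52 \cdot 113 \left(1 - 72\right) \left(- \frac{1}{46656}\right) = - 52 \cdot 113 \left(-71\right) \left(- \frac{1}{46656}\right) = \left(-52\right) \left(-8023\right) \left(- \frac{1}{46656}\right) = 417196 \left(- \frac{1}{46656}\right) = - \frac{104299}{11664}$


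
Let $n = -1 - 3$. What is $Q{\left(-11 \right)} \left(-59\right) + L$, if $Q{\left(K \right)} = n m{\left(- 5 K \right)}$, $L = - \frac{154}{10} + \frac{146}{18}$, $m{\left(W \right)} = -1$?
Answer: $- \frac{10948}{45} \approx -243.29$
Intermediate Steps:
$L = - \frac{328}{45}$ ($L = \left(-154\right) \frac{1}{10} + 146 \cdot \frac{1}{18} = - \frac{77}{5} + \frac{73}{9} = - \frac{328}{45} \approx -7.2889$)
$n = -4$
$Q{\left(K \right)} = 4$ ($Q{\left(K \right)} = \left(-4\right) \left(-1\right) = 4$)
$Q{\left(-11 \right)} \left(-59\right) + L = 4 \left(-59\right) - \frac{328}{45} = -236 - \frac{328}{45} = - \frac{10948}{45}$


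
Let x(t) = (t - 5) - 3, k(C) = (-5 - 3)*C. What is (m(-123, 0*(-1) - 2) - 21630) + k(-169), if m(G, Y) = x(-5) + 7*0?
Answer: -20291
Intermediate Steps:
k(C) = -8*C
x(t) = -8 + t (x(t) = (-5 + t) - 3 = -8 + t)
m(G, Y) = -13 (m(G, Y) = (-8 - 5) + 7*0 = -13 + 0 = -13)
(m(-123, 0*(-1) - 2) - 21630) + k(-169) = (-13 - 21630) - 8*(-169) = -21643 + 1352 = -20291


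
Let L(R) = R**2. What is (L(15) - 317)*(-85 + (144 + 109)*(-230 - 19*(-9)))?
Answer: 1381104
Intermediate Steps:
(L(15) - 317)*(-85 + (144 + 109)*(-230 - 19*(-9))) = (15**2 - 317)*(-85 + (144 + 109)*(-230 - 19*(-9))) = (225 - 317)*(-85 + 253*(-230 + 171)) = -92*(-85 + 253*(-59)) = -92*(-85 - 14927) = -92*(-15012) = 1381104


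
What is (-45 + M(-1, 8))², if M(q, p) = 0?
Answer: 2025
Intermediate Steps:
(-45 + M(-1, 8))² = (-45 + 0)² = (-45)² = 2025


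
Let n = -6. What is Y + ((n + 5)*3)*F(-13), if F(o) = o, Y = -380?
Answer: -341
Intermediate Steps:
Y + ((n + 5)*3)*F(-13) = -380 + ((-6 + 5)*3)*(-13) = -380 - 1*3*(-13) = -380 - 3*(-13) = -380 + 39 = -341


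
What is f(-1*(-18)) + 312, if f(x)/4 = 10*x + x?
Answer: 1104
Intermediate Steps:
f(x) = 44*x (f(x) = 4*(10*x + x) = 4*(11*x) = 44*x)
f(-1*(-18)) + 312 = 44*(-1*(-18)) + 312 = 44*18 + 312 = 792 + 312 = 1104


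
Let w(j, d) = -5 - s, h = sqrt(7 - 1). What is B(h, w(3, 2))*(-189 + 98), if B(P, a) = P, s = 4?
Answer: -91*sqrt(6) ≈ -222.90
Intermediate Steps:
h = sqrt(6) ≈ 2.4495
w(j, d) = -9 (w(j, d) = -5 - 1*4 = -5 - 4 = -9)
B(h, w(3, 2))*(-189 + 98) = sqrt(6)*(-189 + 98) = sqrt(6)*(-91) = -91*sqrt(6)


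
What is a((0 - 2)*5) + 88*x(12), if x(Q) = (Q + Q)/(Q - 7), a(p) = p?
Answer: 2062/5 ≈ 412.40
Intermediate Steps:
x(Q) = 2*Q/(-7 + Q) (x(Q) = (2*Q)/(-7 + Q) = 2*Q/(-7 + Q))
a((0 - 2)*5) + 88*x(12) = (0 - 2)*5 + 88*(2*12/(-7 + 12)) = -2*5 + 88*(2*12/5) = -10 + 88*(2*12*(⅕)) = -10 + 88*(24/5) = -10 + 2112/5 = 2062/5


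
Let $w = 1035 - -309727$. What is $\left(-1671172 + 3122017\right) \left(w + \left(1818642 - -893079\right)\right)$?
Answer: $4385154348135$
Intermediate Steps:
$w = 310762$ ($w = 1035 + 309727 = 310762$)
$\left(-1671172 + 3122017\right) \left(w + \left(1818642 - -893079\right)\right) = \left(-1671172 + 3122017\right) \left(310762 + \left(1818642 - -893079\right)\right) = 1450845 \left(310762 + \left(1818642 + 893079\right)\right) = 1450845 \left(310762 + 2711721\right) = 1450845 \cdot 3022483 = 4385154348135$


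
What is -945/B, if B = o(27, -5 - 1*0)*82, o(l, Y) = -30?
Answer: 63/164 ≈ 0.38415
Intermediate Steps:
B = -2460 (B = -30*82 = -2460)
-945/B = -945/(-2460) = -945*(-1/2460) = 63/164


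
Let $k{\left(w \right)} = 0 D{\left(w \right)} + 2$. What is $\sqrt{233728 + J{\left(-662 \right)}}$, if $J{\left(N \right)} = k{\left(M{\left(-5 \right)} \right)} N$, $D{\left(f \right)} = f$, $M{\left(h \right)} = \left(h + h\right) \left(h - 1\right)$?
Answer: $2 \sqrt{58101} \approx 482.08$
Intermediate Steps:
$M{\left(h \right)} = 2 h \left(-1 + h\right)$
$k{\left(w \right)} = 2$ ($k{\left(w \right)} = 0 w + 2 = 0 + 2 = 2$)
$J{\left(N \right)} = 2 N$
$\sqrt{233728 + J{\left(-662 \right)}} = \sqrt{233728 + 2 \left(-662\right)} = \sqrt{233728 - 1324} = \sqrt{232404} = 2 \sqrt{58101}$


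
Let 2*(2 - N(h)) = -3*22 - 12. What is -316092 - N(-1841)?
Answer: -316133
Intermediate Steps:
N(h) = 41 (N(h) = 2 - (-3*22 - 12)/2 = 2 - (-66 - 12)/2 = 2 - ½*(-78) = 2 + 39 = 41)
-316092 - N(-1841) = -316092 - 1*41 = -316092 - 41 = -316133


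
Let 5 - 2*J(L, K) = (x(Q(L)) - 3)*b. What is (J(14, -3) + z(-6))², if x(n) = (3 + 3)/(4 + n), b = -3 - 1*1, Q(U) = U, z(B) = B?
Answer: 2809/36 ≈ 78.028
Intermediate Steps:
b = -4 (b = -3 - 1 = -4)
x(n) = 6/(4 + n)
J(L, K) = -7/2 + 12/(4 + L) (J(L, K) = 5/2 - (6/(4 + L) - 3)*(-4)/2 = 5/2 - (-3 + 6/(4 + L))*(-4)/2 = 5/2 - (12 - 24/(4 + L))/2 = 5/2 + (-6 + 12/(4 + L)) = -7/2 + 12/(4 + L))
(J(14, -3) + z(-6))² = ((-4 - 7*14)/(2*(4 + 14)) - 6)² = ((½)*(-4 - 98)/18 - 6)² = ((½)*(1/18)*(-102) - 6)² = (-17/6 - 6)² = (-53/6)² = 2809/36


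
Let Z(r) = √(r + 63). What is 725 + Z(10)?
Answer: 725 + √73 ≈ 733.54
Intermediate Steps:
Z(r) = √(63 + r)
725 + Z(10) = 725 + √(63 + 10) = 725 + √73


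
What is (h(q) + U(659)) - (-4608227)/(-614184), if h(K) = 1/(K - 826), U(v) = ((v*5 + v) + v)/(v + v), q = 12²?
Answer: -838683895/209436744 ≈ -4.0045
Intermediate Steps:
q = 144
U(v) = 7/2 (U(v) = ((5*v + v) + v)/((2*v)) = (6*v + v)*(1/(2*v)) = (7*v)*(1/(2*v)) = 7/2)
h(K) = 1/(-826 + K)
(h(q) + U(659)) - (-4608227)/(-614184) = (1/(-826 + 144) + 7/2) - (-4608227)/(-614184) = (1/(-682) + 7/2) - (-4608227)*(-1)/614184 = (-1/682 + 7/2) - 1*4608227/614184 = 1193/341 - 4608227/614184 = -838683895/209436744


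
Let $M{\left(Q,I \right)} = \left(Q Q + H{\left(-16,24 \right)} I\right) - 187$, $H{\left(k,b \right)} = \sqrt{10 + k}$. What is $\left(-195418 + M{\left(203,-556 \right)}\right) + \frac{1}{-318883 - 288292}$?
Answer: $- \frac{93745391301}{607175} - 556 i \sqrt{6} \approx -1.544 \cdot 10^{5} - 1361.9 i$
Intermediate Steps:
$M{\left(Q,I \right)} = -187 + Q^{2} + i I \sqrt{6}$ ($M{\left(Q,I \right)} = \left(Q Q + \sqrt{10 - 16} I\right) - 187 = \left(Q^{2} + \sqrt{-6} I\right) - 187 = \left(Q^{2} + i \sqrt{6} I\right) - 187 = \left(Q^{2} + i I \sqrt{6}\right) - 187 = -187 + Q^{2} + i I \sqrt{6}$)
$\left(-195418 + M{\left(203,-556 \right)}\right) + \frac{1}{-318883 - 288292} = \left(-195418 + \left(-187 + 203^{2} + i \left(-556\right) \sqrt{6}\right)\right) + \frac{1}{-318883 - 288292} = \left(-195418 - \left(-41022 + 556 i \sqrt{6}\right)\right) + \frac{1}{-607175} = \left(-195418 + \left(41022 - 556 i \sqrt{6}\right)\right) - \frac{1}{607175} = \left(-154396 - 556 i \sqrt{6}\right) - \frac{1}{607175} = - \frac{93745391301}{607175} - 556 i \sqrt{6}$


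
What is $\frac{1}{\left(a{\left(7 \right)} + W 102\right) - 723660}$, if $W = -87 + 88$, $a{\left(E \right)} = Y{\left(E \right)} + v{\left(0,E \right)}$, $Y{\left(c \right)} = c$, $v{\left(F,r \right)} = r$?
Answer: $- \frac{1}{723544} \approx -1.3821 \cdot 10^{-6}$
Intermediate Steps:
$a{\left(E \right)} = 2 E$ ($a{\left(E \right)} = E + E = 2 E$)
$W = 1$
$\frac{1}{\left(a{\left(7 \right)} + W 102\right) - 723660} = \frac{1}{\left(2 \cdot 7 + 1 \cdot 102\right) - 723660} = \frac{1}{\left(14 + 102\right) - 723660} = \frac{1}{116 - 723660} = \frac{1}{-723544} = - \frac{1}{723544}$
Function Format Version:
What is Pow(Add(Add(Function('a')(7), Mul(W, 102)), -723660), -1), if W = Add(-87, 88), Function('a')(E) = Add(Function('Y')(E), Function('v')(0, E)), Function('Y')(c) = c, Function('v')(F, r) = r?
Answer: Rational(-1, 723544) ≈ -1.3821e-6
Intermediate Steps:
Function('a')(E) = Mul(2, E) (Function('a')(E) = Add(E, E) = Mul(2, E))
W = 1
Pow(Add(Add(Function('a')(7), Mul(W, 102)), -723660), -1) = Pow(Add(Add(Mul(2, 7), Mul(1, 102)), -723660), -1) = Pow(Add(Add(14, 102), -723660), -1) = Pow(Add(116, -723660), -1) = Pow(-723544, -1) = Rational(-1, 723544)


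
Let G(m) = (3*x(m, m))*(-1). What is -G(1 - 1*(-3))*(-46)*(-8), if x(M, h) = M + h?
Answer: 8832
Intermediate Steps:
G(m) = -6*m (G(m) = (3*(m + m))*(-1) = (3*(2*m))*(-1) = (6*m)*(-1) = -6*m)
-G(1 - 1*(-3))*(-46)*(-8) = --6*(1 - 1*(-3))*(-46)*(-8) = --6*(1 + 3)*(-46)*(-8) = --6*4*(-46)*(-8) = -(-24*(-46))*(-8) = -1104*(-8) = -1*(-8832) = 8832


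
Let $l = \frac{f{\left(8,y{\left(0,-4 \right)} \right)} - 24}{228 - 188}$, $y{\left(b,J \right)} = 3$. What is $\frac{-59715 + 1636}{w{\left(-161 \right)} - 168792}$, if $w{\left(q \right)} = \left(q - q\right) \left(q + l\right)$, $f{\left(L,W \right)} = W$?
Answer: $\frac{58079}{168792} \approx 0.34409$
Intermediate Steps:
$l = - \frac{21}{40}$ ($l = \frac{3 - 24}{228 - 188} = - \frac{21}{40} \approx -0.525$)
$w{\left(q \right)} = 0$ ($w{\left(q \right)} = \left(q - q\right) \left(q - \frac{21}{40}\right) = 0 \left(- \frac{21}{40} + q\right) = 0$)
$\frac{-59715 + 1636}{w{\left(-161 \right)} - 168792} = \frac{-59715 + 1636}{0 - 168792} = - \frac{58079}{-168792} = \left(-58079\right) \left(- \frac{1}{168792}\right) = \frac{58079}{168792}$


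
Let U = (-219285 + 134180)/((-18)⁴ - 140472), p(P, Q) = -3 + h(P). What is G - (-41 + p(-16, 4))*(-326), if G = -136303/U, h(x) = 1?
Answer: -6031213178/85105 ≈ -70868.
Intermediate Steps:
p(P, Q) = -2 (p(P, Q) = -3 + 1 = -2)
U = 85105/35496 (U = -85105/(104976 - 140472) = -85105/(-35496) = -85105*(-1/35496) = 85105/35496 ≈ 2.3976)
G = -4838211288/85105 (G = -136303/85105/35496 = -136303*35496/85105 = -4838211288/85105 ≈ -56850.)
G - (-41 + p(-16, 4))*(-326) = -4838211288/85105 - (-41 - 2)*(-326) = -4838211288/85105 - (-43)*(-326) = -4838211288/85105 - 1*14018 = -4838211288/85105 - 14018 = -6031213178/85105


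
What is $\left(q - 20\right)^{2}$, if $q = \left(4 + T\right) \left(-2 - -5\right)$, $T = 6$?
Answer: $100$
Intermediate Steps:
$q = 30$ ($q = \left(4 + 6\right) \left(-2 - -5\right) = 10 \left(-2 + 5\right) = 10 \cdot 3 = 30$)
$\left(q - 20\right)^{2} = \left(30 - 20\right)^{2} = 10^{2} = 100$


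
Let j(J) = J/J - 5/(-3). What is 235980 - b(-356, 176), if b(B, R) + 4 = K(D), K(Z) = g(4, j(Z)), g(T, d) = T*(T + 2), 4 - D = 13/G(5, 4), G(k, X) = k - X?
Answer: 235960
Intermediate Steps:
j(J) = 8/3 (j(J) = 1 - 5*(-⅓) = 1 + 5/3 = 8/3)
D = -9 (D = 4 - 13/(5 - 1*4) = 4 - 13/(5 - 4) = 4 - 13/1 = 4 - 13 = -9)
g(T, d) = T*(2 + T)
K(Z) = 24 (K(Z) = 4*(2 + 4) = 4*6 = 24)
b(B, R) = 20 (b(B, R) = -4 + 24 = 20)
235980 - b(-356, 176) = 235980 - 1*20 = 235980 - 20 = 235960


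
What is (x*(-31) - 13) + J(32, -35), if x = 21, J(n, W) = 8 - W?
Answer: -621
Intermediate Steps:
(x*(-31) - 13) + J(32, -35) = (21*(-31) - 13) + (8 - 1*(-35)) = (-651 - 13) + (8 + 35) = -664 + 43 = -621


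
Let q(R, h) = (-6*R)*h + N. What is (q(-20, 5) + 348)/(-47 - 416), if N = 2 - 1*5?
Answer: -945/463 ≈ -2.0410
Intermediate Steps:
N = -3 (N = 2 - 5 = -3)
q(R, h) = -3 - 6*R*h (q(R, h) = (-6*R)*h - 3 = -6*R*h - 3 = -3 - 6*R*h)
(q(-20, 5) + 348)/(-47 - 416) = ((-3 - 6*(-20)*5) + 348)/(-47 - 416) = ((-3 + 600) + 348)/(-463) = (597 + 348)*(-1/463) = 945*(-1/463) = -945/463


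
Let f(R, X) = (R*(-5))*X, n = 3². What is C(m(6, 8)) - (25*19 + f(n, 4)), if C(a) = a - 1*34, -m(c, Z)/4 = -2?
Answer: -321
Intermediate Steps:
m(c, Z) = 8 (m(c, Z) = -4*(-2) = 8)
n = 9
f(R, X) = -5*R*X (f(R, X) = (-5*R)*X = -5*R*X)
C(a) = -34 + a (C(a) = a - 34 = -34 + a)
C(m(6, 8)) - (25*19 + f(n, 4)) = (-34 + 8) - (25*19 - 5*9*4) = -26 - (475 - 180) = -26 - 1*295 = -26 - 295 = -321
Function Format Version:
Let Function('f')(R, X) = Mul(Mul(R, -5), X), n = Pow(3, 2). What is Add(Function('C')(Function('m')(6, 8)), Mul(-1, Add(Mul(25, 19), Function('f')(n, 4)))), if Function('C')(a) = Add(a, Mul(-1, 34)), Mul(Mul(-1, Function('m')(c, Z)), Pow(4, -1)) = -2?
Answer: -321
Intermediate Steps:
Function('m')(c, Z) = 8 (Function('m')(c, Z) = Mul(-4, -2) = 8)
n = 9
Function('f')(R, X) = Mul(-5, R, X) (Function('f')(R, X) = Mul(Mul(-5, R), X) = Mul(-5, R, X))
Function('C')(a) = Add(-34, a) (Function('C')(a) = Add(a, -34) = Add(-34, a))
Add(Function('C')(Function('m')(6, 8)), Mul(-1, Add(Mul(25, 19), Function('f')(n, 4)))) = Add(Add(-34, 8), Mul(-1, Add(Mul(25, 19), Mul(-5, 9, 4)))) = Add(-26, Mul(-1, Add(475, -180))) = Add(-26, Mul(-1, 295)) = Add(-26, -295) = -321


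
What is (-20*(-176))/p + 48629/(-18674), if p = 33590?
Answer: -156771563/62725966 ≈ -2.4993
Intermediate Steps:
(-20*(-176))/p + 48629/(-18674) = -20*(-176)/33590 + 48629/(-18674) = 3520*(1/33590) + 48629*(-1/18674) = 352/3359 - 48629/18674 = -156771563/62725966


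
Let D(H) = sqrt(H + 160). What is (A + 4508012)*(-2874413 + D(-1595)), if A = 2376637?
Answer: -19789324586037 + 6884649*I*sqrt(1435) ≈ -1.9789e+13 + 2.608e+8*I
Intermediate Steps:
D(H) = sqrt(160 + H)
(A + 4508012)*(-2874413 + D(-1595)) = (2376637 + 4508012)*(-2874413 + sqrt(160 - 1595)) = 6884649*(-2874413 + sqrt(-1435)) = 6884649*(-2874413 + I*sqrt(1435)) = -19789324586037 + 6884649*I*sqrt(1435)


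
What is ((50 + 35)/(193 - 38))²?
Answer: 289/961 ≈ 0.30073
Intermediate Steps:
((50 + 35)/(193 - 38))² = (85/155)² = (85*(1/155))² = (17/31)² = 289/961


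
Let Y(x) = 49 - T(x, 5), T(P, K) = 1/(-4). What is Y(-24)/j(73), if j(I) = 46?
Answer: 197/184 ≈ 1.0707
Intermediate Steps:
T(P, K) = -1/4
Y(x) = 197/4 (Y(x) = 49 - 1*(-1/4) = 49 + 1/4 = 197/4)
Y(-24)/j(73) = (197/4)/46 = (197/4)*(1/46) = 197/184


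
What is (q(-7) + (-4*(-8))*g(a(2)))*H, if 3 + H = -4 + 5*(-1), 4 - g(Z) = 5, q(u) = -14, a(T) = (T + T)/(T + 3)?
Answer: 552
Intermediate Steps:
a(T) = 2*T/(3 + T) (a(T) = (2*T)/(3 + T) = 2*T/(3 + T))
g(Z) = -1 (g(Z) = 4 - 1*5 = 4 - 5 = -1)
H = -12 (H = -3 + (-4 + 5*(-1)) = -3 + (-4 - 5) = -3 - 9 = -12)
(q(-7) + (-4*(-8))*g(a(2)))*H = (-14 - 4*(-8)*(-1))*(-12) = (-14 + 32*(-1))*(-12) = (-14 - 32)*(-12) = -46*(-12) = 552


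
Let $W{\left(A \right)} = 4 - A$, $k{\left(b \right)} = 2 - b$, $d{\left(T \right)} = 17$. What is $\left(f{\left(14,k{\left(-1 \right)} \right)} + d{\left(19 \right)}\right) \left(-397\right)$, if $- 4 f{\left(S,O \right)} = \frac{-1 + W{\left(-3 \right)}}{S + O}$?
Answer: $- \frac{228275}{34} \approx -6714.0$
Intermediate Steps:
$f{\left(S,O \right)} = - \frac{3}{2 \left(O + S\right)}$ ($f{\left(S,O \right)} = - \frac{\left(-1 + \left(4 - -3\right)\right) \frac{1}{S + O}}{4} = - \frac{\left(-1 + \left(4 + 3\right)\right) \frac{1}{O + S}}{4} = - \frac{\left(-1 + 7\right) \frac{1}{O + S}}{4} = - \frac{6 \frac{1}{O + S}}{4} = - \frac{3}{2 \left(O + S\right)}$)
$\left(f{\left(14,k{\left(-1 \right)} \right)} + d{\left(19 \right)}\right) \left(-397\right) = \left(- \frac{3}{2 \left(2 - -1\right) + 2 \cdot 14} + 17\right) \left(-397\right) = \left(- \frac{3}{2 \left(2 + 1\right) + 28} + 17\right) \left(-397\right) = \left(- \frac{3}{2 \cdot 3 + 28} + 17\right) \left(-397\right) = \left(- \frac{3}{6 + 28} + 17\right) \left(-397\right) = \left(- \frac{3}{34} + 17\right) \left(-397\right) = \frac{575}{34} \left(-397\right) = - \frac{228275}{34}$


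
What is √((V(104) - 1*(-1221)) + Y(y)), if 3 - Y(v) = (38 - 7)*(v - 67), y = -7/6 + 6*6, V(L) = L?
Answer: √83706/6 ≈ 48.220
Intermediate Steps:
y = 209/6 (y = -7*⅙ + 36 = -7/6 + 36 = 209/6 ≈ 34.833)
Y(v) = 2080 - 31*v (Y(v) = 3 - (38 - 7)*(v - 67) = 3 - 31*(-67 + v) = 3 - (-2077 + 31*v) = 3 + (2077 - 31*v) = 2080 - 31*v)
√((V(104) - 1*(-1221)) + Y(y)) = √((104 - 1*(-1221)) + (2080 - 31*209/6)) = √((104 + 1221) + (2080 - 6479/6)) = √(1325 + 6001/6) = √(13951/6) = √83706/6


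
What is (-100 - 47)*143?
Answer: -21021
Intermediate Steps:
(-100 - 47)*143 = -147*143 = -21021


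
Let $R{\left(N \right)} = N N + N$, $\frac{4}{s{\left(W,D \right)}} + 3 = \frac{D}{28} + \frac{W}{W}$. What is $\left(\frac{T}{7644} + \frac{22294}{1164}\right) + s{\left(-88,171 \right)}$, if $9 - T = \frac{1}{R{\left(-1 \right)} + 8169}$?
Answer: $\frac{7010193773917}{348280495290} \approx 20.128$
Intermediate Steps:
$s{\left(W,D \right)} = \frac{4}{-2 + \frac{D}{28}}$ ($s{\left(W,D \right)} = \frac{4}{-3 + \left(\frac{D}{28} + \frac{W}{W}\right)} = \frac{4}{-3 + \left(D \frac{1}{28} + 1\right)} = \frac{4}{-3 + \left(\frac{D}{28} + 1\right)} = \frac{4}{-3 + \left(1 + \frac{D}{28}\right)} = \frac{4}{-2 + \frac{D}{28}}$)
$R{\left(N \right)} = N + N^{2}$ ($R{\left(N \right)} = N^{2} + N = N + N^{2}$)
$T = \frac{73520}{8169}$ ($T = 9 - \frac{1}{- (1 - 1) + 8169} = 9 - \frac{1}{\left(-1\right) 0 + 8169} = 9 - \frac{1}{0 + 8169} = 9 - \frac{1}{8169} = \frac{73520}{8169} \approx 8.9999$)
$\left(\frac{T}{7644} + \frac{22294}{1164}\right) + s{\left(-88,171 \right)} = \left(\frac{73520}{8169 \cdot 7644} + \frac{22294}{1164}\right) + \frac{112}{-56 + 171} = \left(\frac{73520}{8169} \cdot \frac{1}{7644} + 22294 \cdot \frac{1}{1164}\right) + \frac{112}{115} = \left(\frac{18380}{15610959} + \frac{11147}{582}\right) + 112 \cdot \frac{1}{115} = \frac{58008685711}{3028526046} + \frac{112}{115} = \frac{7010193773917}{348280495290}$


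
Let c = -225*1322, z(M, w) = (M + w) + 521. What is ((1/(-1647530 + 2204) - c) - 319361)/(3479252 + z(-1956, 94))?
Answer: -36050737987/5722297393986 ≈ -0.0063000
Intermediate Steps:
z(M, w) = 521 + M + w
c = -297450
((1/(-1647530 + 2204) - c) - 319361)/(3479252 + z(-1956, 94)) = ((1/(-1647530 + 2204) - 1*(-297450)) - 319361)/(3479252 + (521 - 1956 + 94)) = ((1/(-1645326) + 297450) - 319361)/(3479252 - 1341) = ((-1/1645326 + 297450) - 319361)/3477911 = (489402218699/1645326 - 319361)*(1/3477911) = -36050737987/1645326*1/3477911 = -36050737987/5722297393986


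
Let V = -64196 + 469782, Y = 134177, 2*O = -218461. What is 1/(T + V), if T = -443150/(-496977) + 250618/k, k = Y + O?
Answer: 8265224487/3352349743066556 ≈ 2.4655e-6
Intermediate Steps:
O = -218461/2 (O = (½)*(-218461) = -218461/2 ≈ -1.0923e+5)
k = 49893/2 (k = 134177 - 218461/2 = 49893/2 ≈ 24947.)
V = 405586
T = 90404282174/8265224487 (T = -443150/(-496977) + 250618/(49893/2) = -443150*(-1/496977) + 250618*(2/49893) = 443150/496977 + 501236/49893 = 90404282174/8265224487 ≈ 10.938)
1/(T + V) = 1/(90404282174/8265224487 + 405586) = 1/(3352349743066556/8265224487) = 8265224487/3352349743066556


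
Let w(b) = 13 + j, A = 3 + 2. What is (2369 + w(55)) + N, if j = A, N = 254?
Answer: 2641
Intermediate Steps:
A = 5
j = 5
w(b) = 18 (w(b) = 13 + 5 = 18)
(2369 + w(55)) + N = (2369 + 18) + 254 = 2387 + 254 = 2641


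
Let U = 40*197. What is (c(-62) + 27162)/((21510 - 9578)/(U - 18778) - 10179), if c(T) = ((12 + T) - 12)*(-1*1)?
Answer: -148343576/55471337 ≈ -2.6742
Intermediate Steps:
U = 7880
c(T) = -T (c(T) = T*(-1) = -T)
(c(-62) + 27162)/((21510 - 9578)/(U - 18778) - 10179) = (-1*(-62) + 27162)/((21510 - 9578)/(7880 - 18778) - 10179) = (62 + 27162)/(11932/(-10898) - 10179) = 27224/(11932*(-1/10898) - 10179) = 27224/(-5966/5449 - 10179) = 27224/(-55471337/5449) = 27224*(-5449/55471337) = -148343576/55471337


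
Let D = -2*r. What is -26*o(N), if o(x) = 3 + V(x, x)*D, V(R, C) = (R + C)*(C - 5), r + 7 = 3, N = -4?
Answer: -15054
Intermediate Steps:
r = -4 (r = -7 + 3 = -4)
V(R, C) = (-5 + C)*(C + R) (V(R, C) = (C + R)*(-5 + C) = (-5 + C)*(C + R))
D = 8 (D = -2*(-4) = 8)
o(x) = 3 - 80*x + 16*x² (o(x) = 3 + (x² - 5*x - 5*x + x*x)*8 = 3 + (x² - 5*x - 5*x + x²)*8 = 3 + (-10*x + 2*x²)*8 = 3 + (-80*x + 16*x²) = 3 - 80*x + 16*x²)
-26*o(N) = -26*(3 - 80*(-4) + 16*(-4)²) = -26*(3 + 320 + 16*16) = -26*(3 + 320 + 256) = -26*579 = -15054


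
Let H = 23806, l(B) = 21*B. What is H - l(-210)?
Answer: 28216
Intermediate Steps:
H - l(-210) = 23806 - 21*(-210) = 23806 - 1*(-4410) = 23806 + 4410 = 28216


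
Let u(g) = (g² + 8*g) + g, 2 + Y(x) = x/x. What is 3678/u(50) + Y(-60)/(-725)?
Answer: 10678/8555 ≈ 1.2482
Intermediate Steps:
Y(x) = -1 (Y(x) = -2 + x/x = -2 + 1 = -1)
u(g) = g² + 9*g
3678/u(50) + Y(-60)/(-725) = 3678/((50*(9 + 50))) - 1/(-725) = 3678/((50*59)) - 1*(-1/725) = 3678/2950 + 1/725 = 3678*(1/2950) + 1/725 = 1839/1475 + 1/725 = 10678/8555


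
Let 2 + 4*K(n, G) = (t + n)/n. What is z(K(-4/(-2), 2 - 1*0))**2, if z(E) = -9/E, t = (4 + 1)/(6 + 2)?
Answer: 331776/121 ≈ 2741.9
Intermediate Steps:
t = 5/8 ≈ 0.62500
K(n, G) = -1/2 + (5/8 + n)/(4*n) (K(n, G) = -1/2 + ((5/8 + n)/n)/4 = -1/2 + (5/8 + n)/(4*n))
z(K(-4/(-2), 2 - 1*0))**2 = (-9*64/(5 - (-32)/(-2)))**2 = (-9*64/(5 - (-32)*(-1)/2))**2 = (-9*64/(5 - 8*2))**2 = (-9*64/(5 - 16))**2 = (-9/((1/32)*(1/2)*(-11)))**2 = (-9/(-11/64))**2 = (-9*(-64/11))**2 = (576/11)**2 = 331776/121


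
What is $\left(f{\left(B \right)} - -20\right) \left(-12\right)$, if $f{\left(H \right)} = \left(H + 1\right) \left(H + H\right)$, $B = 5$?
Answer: $-960$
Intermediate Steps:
$f{\left(H \right)} = 2 H \left(1 + H\right)$ ($f{\left(H \right)} = \left(1 + H\right) 2 H = 2 H \left(1 + H\right)$)
$\left(f{\left(B \right)} - -20\right) \left(-12\right) = \left(2 \cdot 5 \left(1 + 5\right) - -20\right) \left(-12\right) = \left(2 \cdot 5 \cdot 6 + 20\right) \left(-12\right) = \left(60 + 20\right) \left(-12\right) = 80 \left(-12\right) = -960$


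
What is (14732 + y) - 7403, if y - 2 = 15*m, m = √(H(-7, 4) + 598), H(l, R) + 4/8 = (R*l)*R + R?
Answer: 7331 + 15*√1958/2 ≈ 7662.9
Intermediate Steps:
H(l, R) = -½ + R + l*R² (H(l, R) = -½ + ((R*l)*R + R) = -½ + (l*R² + R) = -½ + (R + l*R²) = -½ + R + l*R²)
m = √1958/2 (m = √((-½ + 4 - 7*4²) + 598) = √((-½ + 4 - 7*16) + 598) = √((-½ + 4 - 112) + 598) = √(-217/2 + 598) = √(979/2) = √1958/2 ≈ 22.125)
y = 2 + 15*√1958/2 (y = 2 + 15*(√1958/2) = 2 + 15*√1958/2 ≈ 333.87)
(14732 + y) - 7403 = (14732 + (2 + 15*√1958/2)) - 7403 = (14734 + 15*√1958/2) - 7403 = 7331 + 15*√1958/2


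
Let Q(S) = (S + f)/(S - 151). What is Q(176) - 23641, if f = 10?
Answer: -590839/25 ≈ -23634.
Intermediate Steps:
Q(S) = (10 + S)/(-151 + S) (Q(S) = (S + 10)/(S - 151) = (10 + S)/(-151 + S))
Q(176) - 23641 = (10 + 176)/(-151 + 176) - 23641 = 186/25 - 23641 = -590839/25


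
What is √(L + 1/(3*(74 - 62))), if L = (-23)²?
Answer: √19045/6 ≈ 23.001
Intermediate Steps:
L = 529
√(L + 1/(3*(74 - 62))) = √(529 + 1/(3*(74 - 62))) = √(529 + 1/(3*12)) = √(529 + 1/36) = √(19045/36) = √19045/6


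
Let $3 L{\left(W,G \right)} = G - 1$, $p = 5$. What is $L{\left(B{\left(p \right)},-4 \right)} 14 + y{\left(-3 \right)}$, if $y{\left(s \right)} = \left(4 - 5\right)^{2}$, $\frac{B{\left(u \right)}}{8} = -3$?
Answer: $- \frac{67}{3} \approx -22.333$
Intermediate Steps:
$B{\left(u \right)} = -24$ ($B{\left(u \right)} = 8 \left(-3\right) = -24$)
$L{\left(W,G \right)} = - \frac{1}{3} + \frac{G}{3}$ ($L{\left(W,G \right)} = \frac{G - 1}{3} = \frac{-1 + G}{3} = - \frac{1}{3} + \frac{G}{3}$)
$y{\left(s \right)} = 1$ ($y{\left(s \right)} = \left(-1\right)^{2} = 1$)
$L{\left(B{\left(p \right)},-4 \right)} 14 + y{\left(-3 \right)} = \left(- \frac{1}{3} + \frac{1}{3} \left(-4\right)\right) 14 + 1 = \left(- \frac{1}{3} - \frac{4}{3}\right) 14 + 1 = \left(- \frac{5}{3}\right) 14 + 1 = - \frac{70}{3} + 1 = - \frac{67}{3}$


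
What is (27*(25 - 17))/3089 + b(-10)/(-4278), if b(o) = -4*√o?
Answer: 216/3089 + 2*I*√10/2139 ≈ 0.069926 + 0.0029568*I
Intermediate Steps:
(27*(25 - 17))/3089 + b(-10)/(-4278) = (27*(25 - 17))/3089 - 4*I*√10/(-4278) = (27*8)*(1/3089) - 4*I*√10*(-1/4278) = 216*(1/3089) - 4*I*√10*(-1/4278) = 216/3089 + 2*I*√10/2139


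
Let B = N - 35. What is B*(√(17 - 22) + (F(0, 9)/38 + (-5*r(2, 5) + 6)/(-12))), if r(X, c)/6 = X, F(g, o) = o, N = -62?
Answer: -8730/19 - 97*I*√5 ≈ -459.47 - 216.9*I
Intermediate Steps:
r(X, c) = 6*X
B = -97 (B = -62 - 35 = -97)
B*(√(17 - 22) + (F(0, 9)/38 + (-5*r(2, 5) + 6)/(-12))) = -97*(√(17 - 22) + (9/38 + (-30*2 + 6)/(-12))) = -97*(√(-5) + (9*(1/38) + (-5*12 + 6)*(-1/12))) = -97*(I*√5 + (9/38 + (-60 + 6)*(-1/12))) = -97*(I*√5 + (9/38 - 54*(-1/12))) = -97*(I*√5 + (9/38 + 9/2)) = -97*(I*√5 + 90/19) = -97*(90/19 + I*√5) = -8730/19 - 97*I*√5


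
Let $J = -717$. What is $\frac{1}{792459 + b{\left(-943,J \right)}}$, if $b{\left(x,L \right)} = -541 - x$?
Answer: $\frac{1}{792861} \approx 1.2613 \cdot 10^{-6}$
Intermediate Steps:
$\frac{1}{792459 + b{\left(-943,J \right)}} = \frac{1}{792459 - -402} = \frac{1}{792459 + \left(-541 + 943\right)} = \frac{1}{792459 + 402} = \frac{1}{792861}$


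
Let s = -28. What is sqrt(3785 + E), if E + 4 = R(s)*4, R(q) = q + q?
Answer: sqrt(3557) ≈ 59.641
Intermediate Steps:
R(q) = 2*q
E = -228 (E = -4 + (2*(-28))*4 = -4 - 56*4 = -4 - 224 = -228)
sqrt(3785 + E) = sqrt(3785 - 228) = sqrt(3557)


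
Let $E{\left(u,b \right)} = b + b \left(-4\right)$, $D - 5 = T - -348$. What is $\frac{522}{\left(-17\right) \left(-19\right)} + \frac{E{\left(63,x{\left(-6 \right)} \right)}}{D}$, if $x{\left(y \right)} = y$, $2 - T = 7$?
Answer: $\frac{31245}{18734} \approx 1.6678$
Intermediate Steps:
$T = -5$ ($T = 2 - 7 = -5$)
$D = 348$ ($D = 5 - -343 = 5 + \left(-5 + 348\right) = 5 + 343 = 348$)
$E{\left(u,b \right)} = - 3 b$ ($E{\left(u,b \right)} = b - 4 b = - 3 b$)
$\frac{522}{\left(-17\right) \left(-19\right)} + \frac{E{\left(63,x{\left(-6 \right)} \right)}}{D} = \frac{522}{\left(-17\right) \left(-19\right)} + \frac{\left(-3\right) \left(-6\right)}{348} = \frac{522}{323} + 18 \cdot \frac{1}{348} = 522 \cdot \frac{1}{323} + \frac{3}{58} = \frac{522}{323} + \frac{3}{58} = \frac{31245}{18734}$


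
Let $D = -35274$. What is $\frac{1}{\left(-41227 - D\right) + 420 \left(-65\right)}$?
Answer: $- \frac{1}{33253} \approx -3.0072 \cdot 10^{-5}$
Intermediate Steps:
$\frac{1}{\left(-41227 - D\right) + 420 \left(-65\right)} = \frac{1}{\left(-41227 - -35274\right) + 420 \left(-65\right)} = \frac{1}{\left(-41227 + 35274\right) - 27300} = \frac{1}{-5953 - 27300} = \frac{1}{-33253} = - \frac{1}{33253}$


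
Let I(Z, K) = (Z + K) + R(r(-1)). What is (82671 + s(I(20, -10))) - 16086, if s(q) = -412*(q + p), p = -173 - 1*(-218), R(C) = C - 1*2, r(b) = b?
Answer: 45161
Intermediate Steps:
R(C) = -2 + C (R(C) = C - 2 = -2 + C)
p = 45 (p = -173 + 218 = 45)
I(Z, K) = -3 + K + Z (I(Z, K) = (Z + K) + (-2 - 1) = (K + Z) - 3 = -3 + K + Z)
s(q) = -18540 - 412*q (s(q) = -412*(q + 45) = -412*(45 + q) = -18540 - 412*q)
(82671 + s(I(20, -10))) - 16086 = (82671 + (-18540 - 412*(-3 - 10 + 20))) - 16086 = (82671 + (-18540 - 412*7)) - 16086 = (82671 + (-18540 - 2884)) - 16086 = (82671 - 21424) - 16086 = 61247 - 16086 = 45161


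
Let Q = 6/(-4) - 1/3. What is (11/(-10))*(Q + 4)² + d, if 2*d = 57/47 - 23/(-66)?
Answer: -815813/186120 ≈ -4.3833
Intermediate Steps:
Q = -11/6 (Q = 6*(-¼) - 1*⅓ = -3/2 - ⅓ = -11/6 ≈ -1.8333)
d = 4843/6204 (d = (57/47 - 23/(-66))/2 = (57*(1/47) - 23*(-1/66))/2 = (57/47 + 23/66)/2 = (½)*(4843/3102) = 4843/6204 ≈ 0.78063)
(11/(-10))*(Q + 4)² + d = (11/(-10))*(-11/6 + 4)² + 4843/6204 = (11*(-⅒))*(13/6)² + 4843/6204 = -11/10*169/36 + 4843/6204 = -1859/360 + 4843/6204 = -815813/186120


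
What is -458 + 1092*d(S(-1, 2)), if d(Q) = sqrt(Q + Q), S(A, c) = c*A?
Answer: -458 + 2184*I ≈ -458.0 + 2184.0*I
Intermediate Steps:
S(A, c) = A*c
d(Q) = sqrt(2)*sqrt(Q) (d(Q) = sqrt(2*Q) = sqrt(2)*sqrt(Q))
-458 + 1092*d(S(-1, 2)) = -458 + 1092*(sqrt(2)*sqrt(-1*2)) = -458 + 1092*(sqrt(2)*sqrt(-2)) = -458 + 1092*(sqrt(2)*(I*sqrt(2))) = -458 + 1092*(2*I) = -458 + 2184*I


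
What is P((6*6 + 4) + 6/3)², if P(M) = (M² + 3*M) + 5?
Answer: 3591025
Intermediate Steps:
P(M) = 5 + M² + 3*M
P((6*6 + 4) + 6/3)² = (5 + ((6*6 + 4) + 6/3)² + 3*((6*6 + 4) + 6/3))² = (5 + ((36 + 4) + 6*(⅓))² + 3*((36 + 4) + 6*(⅓)))² = (5 + (40 + 2)² + 3*(40 + 2))² = (5 + 42² + 3*42)² = (5 + 1764 + 126)² = 1895² = 3591025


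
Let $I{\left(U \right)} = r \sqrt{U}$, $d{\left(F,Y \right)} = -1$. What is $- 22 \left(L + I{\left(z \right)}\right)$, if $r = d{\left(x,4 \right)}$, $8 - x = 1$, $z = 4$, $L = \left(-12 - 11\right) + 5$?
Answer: $440$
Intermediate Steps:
$L = -18$ ($L = -23 + 5 = -18$)
$x = 7$ ($x = 8 - 1 = 7$)
$r = -1$
$I{\left(U \right)} = - \sqrt{U}$
$- 22 \left(L + I{\left(z \right)}\right) = - 22 \left(-18 - \sqrt{4}\right) = - 22 \left(-18 - 2\right) = \left(-22\right) \left(-20\right) = 440$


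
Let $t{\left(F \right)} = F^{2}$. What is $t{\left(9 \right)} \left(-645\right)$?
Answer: $-52245$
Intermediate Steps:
$t{\left(9 \right)} \left(-645\right) = 9^{2} \left(-645\right) = 81 \left(-645\right) = -52245$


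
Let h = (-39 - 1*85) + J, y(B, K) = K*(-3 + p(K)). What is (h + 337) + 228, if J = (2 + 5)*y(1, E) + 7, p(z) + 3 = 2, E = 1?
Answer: 420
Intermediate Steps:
p(z) = -1 (p(z) = -3 + 2 = -1)
y(B, K) = -4*K (y(B, K) = K*(-3 - 1) = K*(-4) = -4*K)
J = -21 (J = (2 + 5)*(-4*1) + 7 = 7*(-4) + 7 = -28 + 7 = -21)
h = -145 (h = (-39 - 1*85) - 21 = (-39 - 85) - 21 = -124 - 21 = -145)
(h + 337) + 228 = (-145 + 337) + 228 = 192 + 228 = 420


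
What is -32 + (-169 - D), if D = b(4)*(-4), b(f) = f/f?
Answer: -197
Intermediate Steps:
b(f) = 1
D = -4 (D = 1*(-4) = -4)
-32 + (-169 - D) = -32 + (-169 - 1*(-4)) = -32 + (-169 + 4) = -32 - 165 = -197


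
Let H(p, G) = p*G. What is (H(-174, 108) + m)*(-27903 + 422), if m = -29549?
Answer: 1328459021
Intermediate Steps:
H(p, G) = G*p
(H(-174, 108) + m)*(-27903 + 422) = (108*(-174) - 29549)*(-27903 + 422) = (-18792 - 29549)*(-27481) = -48341*(-27481) = 1328459021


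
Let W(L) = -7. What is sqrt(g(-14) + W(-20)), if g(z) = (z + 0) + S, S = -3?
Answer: 2*I*sqrt(6) ≈ 4.899*I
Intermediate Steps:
g(z) = -3 + z (g(z) = (z + 0) - 3 = z - 3 = -3 + z)
sqrt(g(-14) + W(-20)) = sqrt((-3 - 14) - 7) = sqrt(-17 - 7) = sqrt(-24) = 2*I*sqrt(6)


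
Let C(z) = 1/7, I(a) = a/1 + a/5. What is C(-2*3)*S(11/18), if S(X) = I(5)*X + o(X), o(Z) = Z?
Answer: 11/18 ≈ 0.61111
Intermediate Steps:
I(a) = 6*a/5 (I(a) = a*1 + a*(⅕) = a + a/5 = 6*a/5)
S(X) = 7*X (S(X) = ((6/5)*5)*X + X = 6*X + X = 7*X)
C(z) = ⅐
C(-2*3)*S(11/18) = (7*(11/18))/7 = (⅐)*(77/18) = 11/18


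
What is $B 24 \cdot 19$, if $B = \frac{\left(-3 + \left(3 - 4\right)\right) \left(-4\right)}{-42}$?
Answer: $- \frac{1216}{7} \approx -173.71$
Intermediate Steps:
$B = - \frac{8}{21}$ ($B = \left(-3 + \left(3 - 4\right)\right) \left(-4\right) \left(- \frac{1}{42}\right) = \left(-3 - 1\right) \left(-4\right) \left(- \frac{1}{42}\right) = \left(-4\right) \left(-4\right) \left(- \frac{1}{42}\right) = 16 \left(- \frac{1}{42}\right) = - \frac{8}{21} \approx -0.38095$)
$B 24 \cdot 19 = \left(- \frac{8}{21}\right) 24 \cdot 19 = \left(- \frac{64}{7}\right) 19 = - \frac{1216}{7}$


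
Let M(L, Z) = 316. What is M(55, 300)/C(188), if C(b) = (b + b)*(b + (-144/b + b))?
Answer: 79/35272 ≈ 0.0022397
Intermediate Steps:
C(b) = 2*b*(-144/b + 2*b) (C(b) = (2*b)*(b + (b - 144/b)) = (2*b)*(-144/b + 2*b) = 2*b*(-144/b + 2*b))
M(55, 300)/C(188) = 316/(-288 + 4*188²) = 316/(-288 + 4*35344) = 316/(-288 + 141376) = 316/141088 = 316*(1/141088) = 79/35272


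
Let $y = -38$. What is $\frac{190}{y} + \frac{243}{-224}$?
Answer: $- \frac{1363}{224} \approx -6.0848$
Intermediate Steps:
$\frac{190}{y} + \frac{243}{-224} = \frac{190}{-38} + \frac{243}{-224} = 190 \left(- \frac{1}{38}\right) + 243 \left(- \frac{1}{224}\right) = -5 - \frac{243}{224} = - \frac{1363}{224}$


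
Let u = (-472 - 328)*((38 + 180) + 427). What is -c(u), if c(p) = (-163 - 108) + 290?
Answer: -19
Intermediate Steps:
u = -516000 (u = -800*(218 + 427) = -800*645 = -516000)
c(p) = 19 (c(p) = -271 + 290 = 19)
-c(u) = -1*19 = -19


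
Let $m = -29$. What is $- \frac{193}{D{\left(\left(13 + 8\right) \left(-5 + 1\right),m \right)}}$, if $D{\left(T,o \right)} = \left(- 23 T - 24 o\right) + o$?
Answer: $- \frac{193}{2599} \approx -0.074259$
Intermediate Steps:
$D{\left(T,o \right)} = - 23 T - 23 o$ ($D{\left(T,o \right)} = \left(- 24 o - 23 T\right) + o = - 23 T - 23 o$)
$- \frac{193}{D{\left(\left(13 + 8\right) \left(-5 + 1\right),m \right)}} = - \frac{193}{- 23 \left(13 + 8\right) \left(-5 + 1\right) - -667} = - \frac{193}{- 23 \cdot 21 \left(-4\right) + 667} = - \frac{193}{\left(-23\right) \left(-84\right) + 667} = - \frac{193}{1932 + 667} = - \frac{193}{2599}$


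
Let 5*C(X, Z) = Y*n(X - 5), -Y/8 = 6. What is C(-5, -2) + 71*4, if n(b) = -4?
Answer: 1612/5 ≈ 322.40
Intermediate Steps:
Y = -48 (Y = -8*6 = -48)
C(X, Z) = 192/5 (C(X, Z) = (-48*(-4))/5 = (1/5)*192 = 192/5)
C(-5, -2) + 71*4 = 192/5 + 71*4 = 192/5 + 284 = 1612/5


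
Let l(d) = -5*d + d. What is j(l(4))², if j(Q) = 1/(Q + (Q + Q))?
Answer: 1/2304 ≈ 0.00043403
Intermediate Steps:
l(d) = -4*d
j(Q) = 1/(3*Q) (j(Q) = 1/(Q + 2*Q) = 1/(3*Q))
j(l(4))² = (1/(3*((-4*4))))² = ((⅓)/(-16))² = ((⅓)*(-1/16))² = (-1/48)² = 1/2304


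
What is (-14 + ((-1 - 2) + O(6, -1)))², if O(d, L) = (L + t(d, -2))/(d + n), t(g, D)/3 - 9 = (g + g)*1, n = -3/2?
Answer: 841/81 ≈ 10.383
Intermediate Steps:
n = -3/2 (n = -3*½ = -3/2 ≈ -1.5000)
t(g, D) = 27 + 6*g (t(g, D) = 27 + 3*((g + g)*1) = 27 + 3*((2*g)*1) = 27 + 3*(2*g) = 27 + 6*g)
O(d, L) = (27 + L + 6*d)/(-3/2 + d) (O(d, L) = (L + (27 + 6*d))/(d - 3/2) = (27 + L + 6*d)/(-3/2 + d))
(-14 + ((-1 - 2) + O(6, -1)))² = (-14 + ((-1 - 2) + 2*(27 - 1 + 6*6)/(-3 + 2*6)))² = (-14 + (-3 + 2*(27 - 1 + 36)/(-3 + 12)))² = (-14 + (-3 + 2*62/9))² = (-14 + (-3 + 2*(⅑)*62))² = (-14 + (-3 + 124/9))² = (-14 + 97/9)² = (-29/9)² = 841/81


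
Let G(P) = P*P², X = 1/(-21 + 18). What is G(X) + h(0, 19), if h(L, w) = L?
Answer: -1/27 ≈ -0.037037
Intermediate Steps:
X = -⅓ (X = 1/(-3) = -⅓ ≈ -0.33333)
G(P) = P³
G(X) + h(0, 19) = (-⅓)³ + 0 = -1/27 + 0 = -1/27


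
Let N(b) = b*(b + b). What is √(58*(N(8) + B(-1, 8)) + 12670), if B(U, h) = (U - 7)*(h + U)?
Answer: √16846 ≈ 129.79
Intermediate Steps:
N(b) = 2*b² (N(b) = b*(2*b) = 2*b²)
B(U, h) = (-7 + U)*(U + h)
√(58*(N(8) + B(-1, 8)) + 12670) = √(58*(2*8² + ((-1)² - 7*(-1) - 7*8 - 1*8)) + 12670) = √(58*(2*64 + (1 + 7 - 56 - 8)) + 12670) = √(58*(128 - 56) + 12670) = √(58*72 + 12670) = √(4176 + 12670) = √16846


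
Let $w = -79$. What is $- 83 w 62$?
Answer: $406534$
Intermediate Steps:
$- 83 w 62 = \left(-83\right) \left(-79\right) 62 = 6557 \cdot 62 = 406534$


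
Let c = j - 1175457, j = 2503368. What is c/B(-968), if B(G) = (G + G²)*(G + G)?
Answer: -1327911/1812204416 ≈ -0.00073276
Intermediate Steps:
B(G) = 2*G*(G + G²) (B(G) = (G + G²)*(2*G) = 2*G*(G + G²))
c = 1327911 (c = 2503368 - 1175457 = 1327911)
c/B(-968) = 1327911/((2*(-968)²*(1 - 968))) = 1327911/((2*937024*(-967))) = 1327911/(-1812204416) = 1327911*(-1/1812204416) = -1327911/1812204416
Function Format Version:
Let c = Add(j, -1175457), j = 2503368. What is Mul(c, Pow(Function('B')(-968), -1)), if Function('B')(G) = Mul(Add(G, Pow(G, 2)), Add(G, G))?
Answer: Rational(-1327911, 1812204416) ≈ -0.00073276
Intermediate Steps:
Function('B')(G) = Mul(2, G, Add(G, Pow(G, 2))) (Function('B')(G) = Mul(Add(G, Pow(G, 2)), Mul(2, G)) = Mul(2, G, Add(G, Pow(G, 2))))
c = 1327911 (c = Add(2503368, -1175457) = 1327911)
Mul(c, Pow(Function('B')(-968), -1)) = Mul(1327911, Pow(Mul(2, Pow(-968, 2), Add(1, -968)), -1)) = Mul(1327911, Pow(Mul(2, 937024, -967), -1)) = Mul(1327911, Pow(-1812204416, -1)) = Mul(1327911, Rational(-1, 1812204416)) = Rational(-1327911, 1812204416)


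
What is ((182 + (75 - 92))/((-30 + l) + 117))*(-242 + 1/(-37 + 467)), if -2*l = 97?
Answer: -312177/301 ≈ -1037.1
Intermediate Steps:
l = -97/2 (l = -1/2*97 = -97/2 ≈ -48.500)
((182 + (75 - 92))/((-30 + l) + 117))*(-242 + 1/(-37 + 467)) = ((182 + (75 - 92))/((-30 - 97/2) + 117))*(-242 + 1/(-37 + 467)) = ((182 - 17)/(-157/2 + 117))*(-242 + 1/430) = (165/(77/2))*(-242 + 1/430) = (165*(2/77))*(-104059/430) = (30/7)*(-104059/430) = -312177/301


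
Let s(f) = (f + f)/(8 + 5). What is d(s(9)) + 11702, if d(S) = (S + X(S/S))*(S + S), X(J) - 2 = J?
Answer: 1979690/169 ≈ 11714.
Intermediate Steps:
X(J) = 2 + J
s(f) = 2*f/13 (s(f) = (2*f)/13 = (2*f)*(1/13) = 2*f/13)
d(S) = 2*S*(3 + S) (d(S) = (S + (2 + S/S))*(S + S) = (S + (2 + 1))*(2*S) = (S + 3)*(2*S) = (3 + S)*(2*S) = 2*S*(3 + S))
d(s(9)) + 11702 = 2*((2/13)*9)*(3 + (2/13)*9) + 11702 = 2*(18/13)*(3 + 18/13) + 11702 = 2*(18/13)*(57/13) + 11702 = 2052/169 + 11702 = 1979690/169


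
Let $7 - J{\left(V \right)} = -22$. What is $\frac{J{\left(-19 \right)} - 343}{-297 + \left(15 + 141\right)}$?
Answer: $\frac{314}{141} \approx 2.227$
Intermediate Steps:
$J{\left(V \right)} = 29$ ($J{\left(V \right)} = 7 - -22 = 7 + 22 = 29$)
$\frac{J{\left(-19 \right)} - 343}{-297 + \left(15 + 141\right)} = \frac{29 - 343}{-297 + \left(15 + 141\right)} = - \frac{314}{-297 + 156} = - \frac{314}{-141} = \left(-314\right) \left(- \frac{1}{141}\right) = \frac{314}{141}$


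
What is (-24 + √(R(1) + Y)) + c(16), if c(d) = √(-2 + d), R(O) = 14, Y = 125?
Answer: -24 + √14 + √139 ≈ -8.4685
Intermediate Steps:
(-24 + √(R(1) + Y)) + c(16) = (-24 + √(14 + 125)) + √(-2 + 16) = (-24 + √139) + √14 = -24 + √14 + √139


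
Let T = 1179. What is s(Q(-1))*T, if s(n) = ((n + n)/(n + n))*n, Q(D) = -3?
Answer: -3537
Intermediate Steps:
s(n) = n (s(n) = ((2*n)/((2*n)))*n = ((2*n)*(1/(2*n)))*n = 1*n = n)
s(Q(-1))*T = -3*1179 = -3537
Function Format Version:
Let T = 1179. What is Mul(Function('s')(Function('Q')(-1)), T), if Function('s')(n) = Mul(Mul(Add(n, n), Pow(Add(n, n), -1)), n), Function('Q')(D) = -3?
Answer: -3537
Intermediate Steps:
Function('s')(n) = n (Function('s')(n) = Mul(Mul(Mul(2, n), Pow(Mul(2, n), -1)), n) = Mul(Mul(Mul(2, n), Mul(Rational(1, 2), Pow(n, -1))), n) = Mul(1, n) = n)
Mul(Function('s')(Function('Q')(-1)), T) = Mul(-3, 1179) = -3537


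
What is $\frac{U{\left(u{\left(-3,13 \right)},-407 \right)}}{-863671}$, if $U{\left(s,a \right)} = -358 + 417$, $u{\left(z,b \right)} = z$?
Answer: $- \frac{59}{863671} \approx -6.8313 \cdot 10^{-5}$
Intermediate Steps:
$U{\left(s,a \right)} = 59$
$\frac{U{\left(u{\left(-3,13 \right)},-407 \right)}}{-863671} = \frac{59}{-863671} = 59 \left(- \frac{1}{863671}\right) = - \frac{59}{863671}$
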